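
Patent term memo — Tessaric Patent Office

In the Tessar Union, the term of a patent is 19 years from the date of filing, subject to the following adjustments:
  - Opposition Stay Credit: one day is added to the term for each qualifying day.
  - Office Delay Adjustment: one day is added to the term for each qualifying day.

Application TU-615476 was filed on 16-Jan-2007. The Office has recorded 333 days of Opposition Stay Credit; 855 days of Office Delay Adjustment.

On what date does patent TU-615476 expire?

2029-04-18

Base term: filing date + 19 years → 16 January 2026.
Opposition Stay Credit: +333 days → 15 December 2026.
Office Delay Adjustment: +855 days → 18 April 2029.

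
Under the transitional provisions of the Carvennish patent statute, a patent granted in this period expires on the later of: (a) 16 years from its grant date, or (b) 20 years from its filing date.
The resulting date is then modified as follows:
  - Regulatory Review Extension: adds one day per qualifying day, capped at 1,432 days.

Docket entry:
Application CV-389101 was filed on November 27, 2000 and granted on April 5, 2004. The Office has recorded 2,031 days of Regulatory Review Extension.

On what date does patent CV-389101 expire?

(a) grant + 16 years → 5 April 2020.
(b) filing + 20 years → 27 November 2020.
Later of the two: 27 November 2020.
Regulatory Review Extension: 2031 days claimed exceeds the 1432-day cap, so +1432 days → 29 October 2024.

2024-10-29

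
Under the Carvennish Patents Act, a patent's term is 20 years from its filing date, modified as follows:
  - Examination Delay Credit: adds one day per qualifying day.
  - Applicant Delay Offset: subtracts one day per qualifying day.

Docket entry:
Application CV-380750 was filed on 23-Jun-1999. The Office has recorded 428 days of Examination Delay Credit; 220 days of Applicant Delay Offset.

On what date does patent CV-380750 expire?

Base term: filing date + 20 years → 23 June 2019.
Examination Delay Credit: +428 days → 24 August 2020.
Applicant Delay Offset: −220 days → 17 January 2020.

January 17, 2020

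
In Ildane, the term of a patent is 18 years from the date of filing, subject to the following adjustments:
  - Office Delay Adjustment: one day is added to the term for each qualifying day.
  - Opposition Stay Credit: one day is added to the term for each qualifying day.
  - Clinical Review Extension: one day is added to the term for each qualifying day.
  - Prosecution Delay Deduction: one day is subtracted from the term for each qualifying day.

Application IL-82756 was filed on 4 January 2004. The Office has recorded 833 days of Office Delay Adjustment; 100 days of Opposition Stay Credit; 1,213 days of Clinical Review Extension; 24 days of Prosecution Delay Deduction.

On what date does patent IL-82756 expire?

Base term: filing date + 18 years → 4 January 2022.
Office Delay Adjustment: +833 days → 16 April 2024.
Opposition Stay Credit: +100 days → 25 July 2024.
Clinical Review Extension: +1213 days → 20 November 2027.
Prosecution Delay Deduction: −24 days → 27 October 2027.

2027-10-27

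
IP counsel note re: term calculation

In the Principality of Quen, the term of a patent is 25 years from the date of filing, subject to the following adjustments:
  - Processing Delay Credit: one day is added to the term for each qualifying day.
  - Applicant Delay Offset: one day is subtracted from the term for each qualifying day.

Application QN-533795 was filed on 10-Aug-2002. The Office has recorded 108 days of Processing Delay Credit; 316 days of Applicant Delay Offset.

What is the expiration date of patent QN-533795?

Base term: filing date + 25 years → 10 August 2027.
Processing Delay Credit: +108 days → 26 November 2027.
Applicant Delay Offset: −316 days → 14 January 2027.

2027-01-14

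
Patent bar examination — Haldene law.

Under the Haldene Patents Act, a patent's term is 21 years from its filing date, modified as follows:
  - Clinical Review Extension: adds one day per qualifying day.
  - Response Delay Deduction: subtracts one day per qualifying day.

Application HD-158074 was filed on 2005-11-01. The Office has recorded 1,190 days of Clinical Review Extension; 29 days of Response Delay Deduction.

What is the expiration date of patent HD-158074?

Base term: filing date + 21 years → 1 November 2026.
Clinical Review Extension: +1190 days → 3 February 2030.
Response Delay Deduction: −29 days → 5 January 2030.

2030-01-05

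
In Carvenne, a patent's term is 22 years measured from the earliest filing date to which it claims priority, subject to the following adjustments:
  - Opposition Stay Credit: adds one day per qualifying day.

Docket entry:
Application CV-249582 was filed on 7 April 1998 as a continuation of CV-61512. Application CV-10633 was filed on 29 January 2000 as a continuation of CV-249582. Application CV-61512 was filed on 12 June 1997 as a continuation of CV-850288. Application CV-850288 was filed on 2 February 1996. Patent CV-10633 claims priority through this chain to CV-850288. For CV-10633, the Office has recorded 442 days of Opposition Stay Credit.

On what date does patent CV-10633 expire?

2019-04-20

Earliest priority filing: 2 February 1996.
Base term: 2 February 1996 + 22 years → 2 February 2018.
Opposition Stay Credit: +442 days → 20 April 2019.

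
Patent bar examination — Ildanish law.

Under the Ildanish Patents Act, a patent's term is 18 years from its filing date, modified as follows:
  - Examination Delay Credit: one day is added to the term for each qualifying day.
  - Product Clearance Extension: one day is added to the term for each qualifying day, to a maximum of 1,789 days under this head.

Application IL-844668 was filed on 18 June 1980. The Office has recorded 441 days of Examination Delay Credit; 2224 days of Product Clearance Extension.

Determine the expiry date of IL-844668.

Base term: filing date + 18 years → 18 June 1998.
Examination Delay Credit: +441 days → 2 September 1999.
Product Clearance Extension: 2224 days claimed exceeds the 1789-day cap, so +1789 days → 26 July 2004.

July 26, 2004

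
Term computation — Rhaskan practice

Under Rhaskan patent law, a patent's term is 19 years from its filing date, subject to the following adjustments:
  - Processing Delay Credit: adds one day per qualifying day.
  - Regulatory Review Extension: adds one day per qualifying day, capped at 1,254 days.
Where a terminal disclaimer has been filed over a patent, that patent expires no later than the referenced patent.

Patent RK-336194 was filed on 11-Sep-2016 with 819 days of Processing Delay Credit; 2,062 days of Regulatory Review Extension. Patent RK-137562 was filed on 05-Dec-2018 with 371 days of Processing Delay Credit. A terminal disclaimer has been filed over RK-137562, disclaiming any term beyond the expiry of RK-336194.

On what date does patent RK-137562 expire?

Natural term of RK-137562:
  Base: filing + 19 years → 5 December 2037.
  Processing Delay Credit: +371 days → 11 December 2038.
Expiry of referenced patent RK-336194:
  Base: filing + 19 years → 11 September 2035.
  Processing Delay Credit: +819 days → 8 December 2037.
  Regulatory Review Extension: 2062 days claimed exceeds the 1254-day cap, so +1254 days → 15 May 2041.
Terminal disclaimer: RK-137562 expires on the earlier of 11 December 2038 and 15 May 2041.

December 11, 2038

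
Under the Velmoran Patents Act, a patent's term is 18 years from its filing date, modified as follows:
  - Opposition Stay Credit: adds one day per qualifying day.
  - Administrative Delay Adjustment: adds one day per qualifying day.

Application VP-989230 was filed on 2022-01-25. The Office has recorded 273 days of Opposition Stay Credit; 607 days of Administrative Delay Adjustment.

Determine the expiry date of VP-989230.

Base term: filing date + 18 years → 25 January 2040.
Opposition Stay Credit: +273 days → 24 October 2040.
Administrative Delay Adjustment: +607 days → 23 June 2042.

2042-06-23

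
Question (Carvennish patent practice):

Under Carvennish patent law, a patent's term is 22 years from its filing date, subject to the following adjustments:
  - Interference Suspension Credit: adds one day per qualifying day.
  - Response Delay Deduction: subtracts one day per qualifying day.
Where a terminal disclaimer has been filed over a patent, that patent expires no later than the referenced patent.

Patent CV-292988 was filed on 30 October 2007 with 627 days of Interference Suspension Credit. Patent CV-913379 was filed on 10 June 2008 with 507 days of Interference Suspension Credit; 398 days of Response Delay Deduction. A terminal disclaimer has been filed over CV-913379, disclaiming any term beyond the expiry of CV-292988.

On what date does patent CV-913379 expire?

2030-09-27

Natural term of CV-913379:
  Base: filing + 22 years → 10 June 2030.
  Interference Suspension Credit: +507 days → 30 October 2031.
  Response Delay Deduction: −398 days → 27 September 2030.
Expiry of referenced patent CV-292988:
  Base: filing + 22 years → 30 October 2029.
  Interference Suspension Credit: +627 days → 19 July 2031.
Terminal disclaimer: CV-913379 expires on the earlier of 27 September 2030 and 19 July 2031.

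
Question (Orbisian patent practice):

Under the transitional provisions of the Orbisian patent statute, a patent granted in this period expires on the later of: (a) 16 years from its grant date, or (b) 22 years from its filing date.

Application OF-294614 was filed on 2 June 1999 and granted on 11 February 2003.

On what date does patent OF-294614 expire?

(a) grant + 16 years → 11 February 2019.
(b) filing + 22 years → 2 June 2021.
Later of the two: 2 June 2021.

2021-06-02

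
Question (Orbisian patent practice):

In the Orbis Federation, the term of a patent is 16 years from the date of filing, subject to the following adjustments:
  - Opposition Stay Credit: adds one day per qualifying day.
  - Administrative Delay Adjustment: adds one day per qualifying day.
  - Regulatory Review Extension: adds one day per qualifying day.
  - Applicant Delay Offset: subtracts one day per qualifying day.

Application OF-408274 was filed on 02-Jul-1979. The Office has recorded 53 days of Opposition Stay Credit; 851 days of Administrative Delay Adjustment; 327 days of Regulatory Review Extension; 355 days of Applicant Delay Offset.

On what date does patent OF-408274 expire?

Base term: filing date + 16 years → 2 July 1995.
Opposition Stay Credit: +53 days → 24 August 1995.
Administrative Delay Adjustment: +851 days → 22 December 1997.
Regulatory Review Extension: +327 days → 14 November 1998.
Applicant Delay Offset: −355 days → 24 November 1997.

November 24, 1997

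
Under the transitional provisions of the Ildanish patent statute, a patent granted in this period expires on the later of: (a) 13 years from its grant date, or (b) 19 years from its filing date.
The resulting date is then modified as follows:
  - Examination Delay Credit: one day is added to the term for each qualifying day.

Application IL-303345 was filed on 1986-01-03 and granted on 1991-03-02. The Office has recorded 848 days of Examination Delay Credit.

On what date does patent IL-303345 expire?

(a) grant + 13 years → 2 March 2004.
(b) filing + 19 years → 3 January 2005.
Later of the two: 3 January 2005.
Examination Delay Credit: +848 days → 1 May 2007.

2007-05-01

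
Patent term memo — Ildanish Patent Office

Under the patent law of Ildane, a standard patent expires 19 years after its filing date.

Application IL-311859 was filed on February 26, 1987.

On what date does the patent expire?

February 26, 2006

Filing date + 19 years → 26 February 2006.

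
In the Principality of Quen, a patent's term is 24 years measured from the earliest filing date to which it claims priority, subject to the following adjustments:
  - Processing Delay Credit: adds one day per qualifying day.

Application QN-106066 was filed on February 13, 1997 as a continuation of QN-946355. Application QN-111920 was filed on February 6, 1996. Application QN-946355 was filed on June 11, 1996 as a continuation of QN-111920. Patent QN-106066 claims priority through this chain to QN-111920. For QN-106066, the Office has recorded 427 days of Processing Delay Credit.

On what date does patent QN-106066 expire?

2021-04-08

Earliest priority filing: 6 February 1996.
Base term: 6 February 1996 + 24 years → 6 February 2020.
Processing Delay Credit: +427 days → 8 April 2021.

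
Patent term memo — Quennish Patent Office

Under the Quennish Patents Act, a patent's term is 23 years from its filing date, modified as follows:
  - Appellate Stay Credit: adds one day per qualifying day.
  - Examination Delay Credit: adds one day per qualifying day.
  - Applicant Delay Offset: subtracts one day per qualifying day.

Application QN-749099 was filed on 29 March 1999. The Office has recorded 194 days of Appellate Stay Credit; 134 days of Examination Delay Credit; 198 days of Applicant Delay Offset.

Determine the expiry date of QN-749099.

August 6, 2022

Base term: filing date + 23 years → 29 March 2022.
Appellate Stay Credit: +194 days → 9 October 2022.
Examination Delay Credit: +134 days → 20 February 2023.
Applicant Delay Offset: −198 days → 6 August 2022.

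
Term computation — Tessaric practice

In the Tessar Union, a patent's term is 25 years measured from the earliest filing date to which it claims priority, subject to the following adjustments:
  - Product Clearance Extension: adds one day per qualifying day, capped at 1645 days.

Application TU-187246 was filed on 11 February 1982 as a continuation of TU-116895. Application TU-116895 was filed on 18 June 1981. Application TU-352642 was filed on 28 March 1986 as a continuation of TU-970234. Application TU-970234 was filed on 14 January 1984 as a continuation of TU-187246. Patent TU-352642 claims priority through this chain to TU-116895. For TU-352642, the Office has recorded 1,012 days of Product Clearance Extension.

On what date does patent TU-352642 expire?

March 26, 2009

Earliest priority filing: 18 June 1981.
Base term: 18 June 1981 + 25 years → 18 June 2006.
Product Clearance Extension: 1012 days (within the 1645-day cap) → +1012 days → 26 March 2009.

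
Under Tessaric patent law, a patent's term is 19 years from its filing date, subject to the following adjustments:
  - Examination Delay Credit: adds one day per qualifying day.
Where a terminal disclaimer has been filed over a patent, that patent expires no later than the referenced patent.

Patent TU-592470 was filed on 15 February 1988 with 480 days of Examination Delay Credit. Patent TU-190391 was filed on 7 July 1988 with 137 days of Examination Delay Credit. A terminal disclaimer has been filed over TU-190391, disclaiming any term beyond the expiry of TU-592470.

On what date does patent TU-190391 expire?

Natural term of TU-190391:
  Base: filing + 19 years → 7 July 2007.
  Examination Delay Credit: +137 days → 21 November 2007.
Expiry of referenced patent TU-592470:
  Base: filing + 19 years → 15 February 2007.
  Examination Delay Credit: +480 days → 9 June 2008.
Terminal disclaimer: TU-190391 expires on the earlier of 21 November 2007 and 9 June 2008.

November 21, 2007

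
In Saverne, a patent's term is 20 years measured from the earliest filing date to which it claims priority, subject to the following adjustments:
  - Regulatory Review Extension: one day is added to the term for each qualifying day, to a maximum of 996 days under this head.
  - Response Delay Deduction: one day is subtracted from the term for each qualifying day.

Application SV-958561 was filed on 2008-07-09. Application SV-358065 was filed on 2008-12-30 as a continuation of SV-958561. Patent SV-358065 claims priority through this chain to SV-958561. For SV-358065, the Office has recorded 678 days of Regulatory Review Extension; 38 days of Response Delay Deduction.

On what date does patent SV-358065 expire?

2030-04-10

Earliest priority filing: 9 July 2008.
Base term: 9 July 2008 + 20 years → 9 July 2028.
Regulatory Review Extension: 678 days (within the 996-day cap) → +678 days → 18 May 2030.
Response Delay Deduction: −38 days → 10 April 2030.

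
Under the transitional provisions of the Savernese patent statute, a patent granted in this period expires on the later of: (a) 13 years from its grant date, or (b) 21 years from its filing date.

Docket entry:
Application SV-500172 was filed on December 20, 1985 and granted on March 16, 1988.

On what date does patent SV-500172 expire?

(a) grant + 13 years → 16 March 2001.
(b) filing + 21 years → 20 December 2006.
Later of the two: 20 December 2006.

December 20, 2006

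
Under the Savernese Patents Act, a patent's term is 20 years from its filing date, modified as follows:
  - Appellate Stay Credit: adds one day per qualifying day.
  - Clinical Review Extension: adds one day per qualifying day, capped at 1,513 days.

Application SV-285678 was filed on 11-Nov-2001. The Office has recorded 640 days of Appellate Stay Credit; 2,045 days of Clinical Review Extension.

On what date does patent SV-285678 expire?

Base term: filing date + 20 years → 11 November 2021.
Appellate Stay Credit: +640 days → 13 August 2023.
Clinical Review Extension: 2045 days claimed exceeds the 1513-day cap, so +1513 days → 4 October 2027.

October 4, 2027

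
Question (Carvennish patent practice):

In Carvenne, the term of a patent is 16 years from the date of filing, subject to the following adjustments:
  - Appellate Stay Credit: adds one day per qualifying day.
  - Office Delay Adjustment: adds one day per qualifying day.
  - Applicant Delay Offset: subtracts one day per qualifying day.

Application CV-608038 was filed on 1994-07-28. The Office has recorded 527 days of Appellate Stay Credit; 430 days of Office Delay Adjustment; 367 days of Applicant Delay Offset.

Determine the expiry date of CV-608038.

Base term: filing date + 16 years → 28 July 2010.
Appellate Stay Credit: +527 days → 6 January 2012.
Office Delay Adjustment: +430 days → 11 March 2013.
Applicant Delay Offset: −367 days → 9 March 2012.

March 9, 2012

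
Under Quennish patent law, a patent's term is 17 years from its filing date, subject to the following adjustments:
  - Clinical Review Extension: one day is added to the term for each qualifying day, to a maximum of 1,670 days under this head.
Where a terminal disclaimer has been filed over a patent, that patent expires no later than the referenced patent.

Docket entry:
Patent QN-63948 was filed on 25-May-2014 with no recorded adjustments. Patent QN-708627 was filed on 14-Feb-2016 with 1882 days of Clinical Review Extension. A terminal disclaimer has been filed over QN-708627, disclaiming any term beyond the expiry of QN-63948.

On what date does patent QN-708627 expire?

2031-05-25

Natural term of QN-708627:
  Base: filing + 17 years → 14 February 2033.
  Clinical Review Extension: 1882 days claimed exceeds the 1670-day cap, so +1670 days → 11 September 2037.
Expiry of referenced patent QN-63948:
  Base: filing + 17 years → 25 May 2031.
Terminal disclaimer: QN-708627 expires on the earlier of 11 September 2037 and 25 May 2031.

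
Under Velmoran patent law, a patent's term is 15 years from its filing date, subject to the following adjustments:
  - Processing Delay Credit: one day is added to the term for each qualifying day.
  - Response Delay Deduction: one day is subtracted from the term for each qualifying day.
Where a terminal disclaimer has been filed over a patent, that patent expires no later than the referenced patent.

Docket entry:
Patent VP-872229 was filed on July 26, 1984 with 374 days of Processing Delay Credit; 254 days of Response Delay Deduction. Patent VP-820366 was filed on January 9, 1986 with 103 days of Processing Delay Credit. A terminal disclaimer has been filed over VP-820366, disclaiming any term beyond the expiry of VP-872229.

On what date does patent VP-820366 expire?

Natural term of VP-820366:
  Base: filing + 15 years → 9 January 2001.
  Processing Delay Credit: +103 days → 22 April 2001.
Expiry of referenced patent VP-872229:
  Base: filing + 15 years → 26 July 1999.
  Processing Delay Credit: +374 days → 3 August 2000.
  Response Delay Deduction: −254 days → 23 November 1999.
Terminal disclaimer: VP-820366 expires on the earlier of 22 April 2001 and 23 November 1999.

1999-11-23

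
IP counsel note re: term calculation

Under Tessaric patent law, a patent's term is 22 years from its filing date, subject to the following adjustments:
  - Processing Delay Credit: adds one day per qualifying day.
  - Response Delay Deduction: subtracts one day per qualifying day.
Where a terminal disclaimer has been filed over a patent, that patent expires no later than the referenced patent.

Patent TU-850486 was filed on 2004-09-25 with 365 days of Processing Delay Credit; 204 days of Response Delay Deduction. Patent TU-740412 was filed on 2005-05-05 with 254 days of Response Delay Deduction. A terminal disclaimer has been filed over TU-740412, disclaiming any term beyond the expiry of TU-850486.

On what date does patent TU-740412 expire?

Natural term of TU-740412:
  Base: filing + 22 years → 5 May 2027.
  Response Delay Deduction: −254 days → 24 August 2026.
Expiry of referenced patent TU-850486:
  Base: filing + 22 years → 25 September 2026.
  Processing Delay Credit: +365 days → 25 September 2027.
  Response Delay Deduction: −204 days → 5 March 2027.
Terminal disclaimer: TU-740412 expires on the earlier of 24 August 2026 and 5 March 2027.

August 24, 2026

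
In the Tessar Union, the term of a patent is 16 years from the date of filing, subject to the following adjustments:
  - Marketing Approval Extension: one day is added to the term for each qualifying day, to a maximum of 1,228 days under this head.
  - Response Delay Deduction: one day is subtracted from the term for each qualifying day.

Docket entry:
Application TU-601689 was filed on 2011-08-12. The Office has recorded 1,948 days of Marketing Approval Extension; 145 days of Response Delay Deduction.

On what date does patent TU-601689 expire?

Base term: filing date + 16 years → 12 August 2027.
Marketing Approval Extension: 1948 days claimed exceeds the 1228-day cap, so +1228 days → 22 December 2030.
Response Delay Deduction: −145 days → 30 July 2030.

2030-07-30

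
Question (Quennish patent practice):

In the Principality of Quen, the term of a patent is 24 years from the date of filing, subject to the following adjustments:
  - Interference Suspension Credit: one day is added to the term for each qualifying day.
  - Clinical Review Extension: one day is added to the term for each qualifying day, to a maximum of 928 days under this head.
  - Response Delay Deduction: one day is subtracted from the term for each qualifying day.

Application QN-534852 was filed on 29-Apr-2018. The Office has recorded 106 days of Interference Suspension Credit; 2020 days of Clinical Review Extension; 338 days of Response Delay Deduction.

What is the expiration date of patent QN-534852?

Base term: filing date + 24 years → 29 April 2042.
Interference Suspension Credit: +106 days → 13 August 2042.
Clinical Review Extension: 2020 days claimed exceeds the 928-day cap, so +928 days → 26 February 2045.
Response Delay Deduction: −338 days → 25 March 2044.

2044-03-25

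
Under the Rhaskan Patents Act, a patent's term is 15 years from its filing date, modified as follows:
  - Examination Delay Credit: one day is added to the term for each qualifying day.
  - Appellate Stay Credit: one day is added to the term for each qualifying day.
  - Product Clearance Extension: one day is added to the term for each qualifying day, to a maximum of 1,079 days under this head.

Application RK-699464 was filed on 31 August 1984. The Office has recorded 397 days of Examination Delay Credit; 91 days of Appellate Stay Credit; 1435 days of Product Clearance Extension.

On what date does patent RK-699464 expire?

2003-12-15

Base term: filing date + 15 years → 31 August 1999.
Examination Delay Credit: +397 days → 1 October 2000.
Appellate Stay Credit: +91 days → 31 December 2000.
Product Clearance Extension: 1435 days claimed exceeds the 1079-day cap, so +1079 days → 15 December 2003.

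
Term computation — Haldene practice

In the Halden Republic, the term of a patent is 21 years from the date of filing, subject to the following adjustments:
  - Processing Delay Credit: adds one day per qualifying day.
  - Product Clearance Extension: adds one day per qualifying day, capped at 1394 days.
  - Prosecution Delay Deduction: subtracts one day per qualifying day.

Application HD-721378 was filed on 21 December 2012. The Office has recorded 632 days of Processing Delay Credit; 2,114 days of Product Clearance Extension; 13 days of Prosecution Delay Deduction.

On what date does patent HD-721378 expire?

2039-06-26

Base term: filing date + 21 years → 21 December 2033.
Processing Delay Credit: +632 days → 14 September 2035.
Product Clearance Extension: 2114 days claimed exceeds the 1394-day cap, so +1394 days → 9 July 2039.
Prosecution Delay Deduction: −13 days → 26 June 2039.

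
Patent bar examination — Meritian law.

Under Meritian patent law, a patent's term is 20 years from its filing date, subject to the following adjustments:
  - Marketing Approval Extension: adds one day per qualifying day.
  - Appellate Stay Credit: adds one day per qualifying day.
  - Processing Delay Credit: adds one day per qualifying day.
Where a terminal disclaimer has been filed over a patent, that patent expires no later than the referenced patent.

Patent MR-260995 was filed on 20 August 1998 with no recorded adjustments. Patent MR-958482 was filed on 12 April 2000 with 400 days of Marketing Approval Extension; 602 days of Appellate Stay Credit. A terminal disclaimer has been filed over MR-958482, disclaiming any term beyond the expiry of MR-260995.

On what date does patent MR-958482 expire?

2018-08-20

Natural term of MR-958482:
  Base: filing + 20 years → 12 April 2020.
  Marketing Approval Extension: +400 days → 17 May 2021.
  Appellate Stay Credit: +602 days → 9 January 2023.
Expiry of referenced patent MR-260995:
  Base: filing + 20 years → 20 August 2018.
Terminal disclaimer: MR-958482 expires on the earlier of 9 January 2023 and 20 August 2018.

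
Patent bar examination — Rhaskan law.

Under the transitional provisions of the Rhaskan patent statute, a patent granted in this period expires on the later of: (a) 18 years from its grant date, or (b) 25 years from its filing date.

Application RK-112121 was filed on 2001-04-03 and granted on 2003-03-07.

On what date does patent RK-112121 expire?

2026-04-03

(a) grant + 18 years → 7 March 2021.
(b) filing + 25 years → 3 April 2026.
Later of the two: 3 April 2026.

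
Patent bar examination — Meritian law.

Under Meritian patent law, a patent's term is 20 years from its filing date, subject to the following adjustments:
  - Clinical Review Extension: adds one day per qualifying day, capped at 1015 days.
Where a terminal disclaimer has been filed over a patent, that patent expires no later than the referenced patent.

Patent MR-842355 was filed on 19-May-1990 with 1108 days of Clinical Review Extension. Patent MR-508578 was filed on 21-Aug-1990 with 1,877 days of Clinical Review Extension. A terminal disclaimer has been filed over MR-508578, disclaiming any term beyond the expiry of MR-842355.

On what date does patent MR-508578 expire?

2013-02-27

Natural term of MR-508578:
  Base: filing + 20 years → 21 August 2010.
  Clinical Review Extension: 1877 days claimed exceeds the 1015-day cap, so +1015 days → 1 June 2013.
Expiry of referenced patent MR-842355:
  Base: filing + 20 years → 19 May 2010.
  Clinical Review Extension: 1108 days claimed exceeds the 1015-day cap, so +1015 days → 27 February 2013.
Terminal disclaimer: MR-508578 expires on the earlier of 1 June 2013 and 27 February 2013.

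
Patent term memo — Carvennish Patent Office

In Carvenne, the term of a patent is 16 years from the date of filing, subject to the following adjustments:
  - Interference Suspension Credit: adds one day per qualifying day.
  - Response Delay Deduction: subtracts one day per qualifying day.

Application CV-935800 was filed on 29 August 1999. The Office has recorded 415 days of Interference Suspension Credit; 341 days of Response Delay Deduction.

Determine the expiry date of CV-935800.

Base term: filing date + 16 years → 29 August 2015.
Interference Suspension Credit: +415 days → 17 October 2016.
Response Delay Deduction: −341 days → 11 November 2015.

2015-11-11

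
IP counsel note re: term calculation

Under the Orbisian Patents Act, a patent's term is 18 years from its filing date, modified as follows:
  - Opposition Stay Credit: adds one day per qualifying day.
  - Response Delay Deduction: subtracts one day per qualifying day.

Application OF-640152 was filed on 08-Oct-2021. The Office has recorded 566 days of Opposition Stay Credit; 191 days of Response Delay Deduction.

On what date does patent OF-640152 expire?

2040-10-17

Base term: filing date + 18 years → 8 October 2039.
Opposition Stay Credit: +566 days → 26 April 2041.
Response Delay Deduction: −191 days → 17 October 2040.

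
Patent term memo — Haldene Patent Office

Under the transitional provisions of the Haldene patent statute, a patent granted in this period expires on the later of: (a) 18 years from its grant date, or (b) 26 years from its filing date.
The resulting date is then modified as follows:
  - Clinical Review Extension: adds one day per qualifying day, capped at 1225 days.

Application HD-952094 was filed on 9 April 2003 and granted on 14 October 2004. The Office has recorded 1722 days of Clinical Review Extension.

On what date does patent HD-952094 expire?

August 16, 2032

(a) grant + 18 years → 14 October 2022.
(b) filing + 26 years → 9 April 2029.
Later of the two: 9 April 2029.
Clinical Review Extension: 1722 days claimed exceeds the 1225-day cap, so +1225 days → 16 August 2032.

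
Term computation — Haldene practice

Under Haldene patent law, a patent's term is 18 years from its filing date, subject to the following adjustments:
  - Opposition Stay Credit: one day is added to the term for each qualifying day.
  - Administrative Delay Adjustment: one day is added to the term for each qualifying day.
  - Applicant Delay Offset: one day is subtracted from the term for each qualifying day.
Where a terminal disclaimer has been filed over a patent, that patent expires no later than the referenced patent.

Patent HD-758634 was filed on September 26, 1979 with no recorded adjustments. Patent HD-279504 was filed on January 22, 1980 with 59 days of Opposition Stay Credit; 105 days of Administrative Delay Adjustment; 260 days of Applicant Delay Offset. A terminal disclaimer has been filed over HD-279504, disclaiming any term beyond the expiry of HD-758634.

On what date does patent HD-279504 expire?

Natural term of HD-279504:
  Base: filing + 18 years → 22 January 1998.
  Opposition Stay Credit: +59 days → 22 March 1998.
  Administrative Delay Adjustment: +105 days → 5 July 1998.
  Applicant Delay Offset: −260 days → 18 October 1997.
Expiry of referenced patent HD-758634:
  Base: filing + 18 years → 26 September 1997.
Terminal disclaimer: HD-279504 expires on the earlier of 18 October 1997 and 26 September 1997.

September 26, 1997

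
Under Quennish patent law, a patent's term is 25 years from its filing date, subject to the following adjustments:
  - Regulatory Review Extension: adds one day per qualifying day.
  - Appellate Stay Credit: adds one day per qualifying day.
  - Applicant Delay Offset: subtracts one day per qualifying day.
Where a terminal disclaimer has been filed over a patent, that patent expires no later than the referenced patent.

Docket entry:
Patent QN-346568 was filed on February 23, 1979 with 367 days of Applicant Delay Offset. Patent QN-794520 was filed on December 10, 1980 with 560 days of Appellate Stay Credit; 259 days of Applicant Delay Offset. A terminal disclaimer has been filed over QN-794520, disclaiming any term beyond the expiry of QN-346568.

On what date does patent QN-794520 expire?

2003-02-21

Natural term of QN-794520:
  Base: filing + 25 years → 10 December 2005.
  Appellate Stay Credit: +560 days → 23 June 2007.
  Applicant Delay Offset: −259 days → 7 October 2006.
Expiry of referenced patent QN-346568:
  Base: filing + 25 years → 23 February 2004.
  Applicant Delay Offset: −367 days → 21 February 2003.
Terminal disclaimer: QN-794520 expires on the earlier of 7 October 2006 and 21 February 2003.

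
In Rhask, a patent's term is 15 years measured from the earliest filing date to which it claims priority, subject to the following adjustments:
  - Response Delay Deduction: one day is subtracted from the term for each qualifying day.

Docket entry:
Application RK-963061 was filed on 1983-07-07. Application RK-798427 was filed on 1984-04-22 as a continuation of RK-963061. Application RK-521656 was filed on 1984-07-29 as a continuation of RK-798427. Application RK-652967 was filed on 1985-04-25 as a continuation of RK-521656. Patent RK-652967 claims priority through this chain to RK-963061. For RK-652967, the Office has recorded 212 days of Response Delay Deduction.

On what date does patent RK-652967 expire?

1997-12-07

Earliest priority filing: 7 July 1983.
Base term: 7 July 1983 + 15 years → 7 July 1998.
Response Delay Deduction: −212 days → 7 December 1997.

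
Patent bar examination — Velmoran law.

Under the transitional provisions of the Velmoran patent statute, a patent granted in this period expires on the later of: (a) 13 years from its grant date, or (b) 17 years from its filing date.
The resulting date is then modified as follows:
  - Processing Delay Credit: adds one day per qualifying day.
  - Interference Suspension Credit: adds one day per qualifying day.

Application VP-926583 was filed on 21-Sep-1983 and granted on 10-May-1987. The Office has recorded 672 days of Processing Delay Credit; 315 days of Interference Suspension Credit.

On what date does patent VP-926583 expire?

(a) grant + 13 years → 10 May 2000.
(b) filing + 17 years → 21 September 2000.
Later of the two: 21 September 2000.
Processing Delay Credit: +672 days → 25 July 2002.
Interference Suspension Credit: +315 days → 5 June 2003.

2003-06-05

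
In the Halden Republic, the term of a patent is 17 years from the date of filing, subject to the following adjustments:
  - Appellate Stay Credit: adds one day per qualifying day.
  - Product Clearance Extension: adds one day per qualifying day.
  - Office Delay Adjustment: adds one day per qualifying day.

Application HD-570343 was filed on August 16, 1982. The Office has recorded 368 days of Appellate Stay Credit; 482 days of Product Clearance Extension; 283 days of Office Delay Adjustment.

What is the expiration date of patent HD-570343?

2002-09-22

Base term: filing date + 17 years → 16 August 1999.
Appellate Stay Credit: +368 days → 18 August 2000.
Product Clearance Extension: +482 days → 13 December 2001.
Office Delay Adjustment: +283 days → 22 September 2002.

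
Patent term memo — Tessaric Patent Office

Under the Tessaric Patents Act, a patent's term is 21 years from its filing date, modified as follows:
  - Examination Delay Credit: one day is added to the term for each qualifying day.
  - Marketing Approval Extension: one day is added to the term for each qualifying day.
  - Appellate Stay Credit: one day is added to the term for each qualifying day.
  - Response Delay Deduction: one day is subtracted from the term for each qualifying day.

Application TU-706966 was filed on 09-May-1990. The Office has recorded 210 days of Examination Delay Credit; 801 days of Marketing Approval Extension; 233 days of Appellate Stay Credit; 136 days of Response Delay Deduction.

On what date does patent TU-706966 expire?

May 21, 2014

Base term: filing date + 21 years → 9 May 2011.
Examination Delay Credit: +210 days → 5 December 2011.
Marketing Approval Extension: +801 days → 13 February 2014.
Appellate Stay Credit: +233 days → 4 October 2014.
Response Delay Deduction: −136 days → 21 May 2014.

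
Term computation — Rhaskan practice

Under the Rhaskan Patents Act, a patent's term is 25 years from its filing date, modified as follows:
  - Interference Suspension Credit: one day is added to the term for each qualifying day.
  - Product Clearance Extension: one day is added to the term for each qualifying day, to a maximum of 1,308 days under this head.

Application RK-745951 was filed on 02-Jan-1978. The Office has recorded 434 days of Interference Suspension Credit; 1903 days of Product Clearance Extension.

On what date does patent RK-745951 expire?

October 10, 2007

Base term: filing date + 25 years → 2 January 2003.
Interference Suspension Credit: +434 days → 11 March 2004.
Product Clearance Extension: 1903 days claimed exceeds the 1308-day cap, so +1308 days → 10 October 2007.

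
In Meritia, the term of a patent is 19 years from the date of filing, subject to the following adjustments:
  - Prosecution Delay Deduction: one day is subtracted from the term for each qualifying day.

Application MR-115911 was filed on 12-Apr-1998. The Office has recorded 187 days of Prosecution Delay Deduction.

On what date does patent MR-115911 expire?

Base term: filing date + 19 years → 12 April 2017.
Prosecution Delay Deduction: −187 days → 7 October 2016.

2016-10-07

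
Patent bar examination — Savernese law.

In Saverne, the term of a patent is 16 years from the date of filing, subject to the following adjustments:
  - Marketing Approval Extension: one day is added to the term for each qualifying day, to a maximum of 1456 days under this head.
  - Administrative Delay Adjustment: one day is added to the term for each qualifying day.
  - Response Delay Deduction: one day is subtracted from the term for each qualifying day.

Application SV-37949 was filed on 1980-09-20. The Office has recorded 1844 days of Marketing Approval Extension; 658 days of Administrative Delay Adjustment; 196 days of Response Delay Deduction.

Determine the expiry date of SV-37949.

December 21, 2001

Base term: filing date + 16 years → 20 September 1996.
Marketing Approval Extension: 1844 days claimed exceeds the 1456-day cap, so +1456 days → 15 September 2000.
Administrative Delay Adjustment: +658 days → 5 July 2002.
Response Delay Deduction: −196 days → 21 December 2001.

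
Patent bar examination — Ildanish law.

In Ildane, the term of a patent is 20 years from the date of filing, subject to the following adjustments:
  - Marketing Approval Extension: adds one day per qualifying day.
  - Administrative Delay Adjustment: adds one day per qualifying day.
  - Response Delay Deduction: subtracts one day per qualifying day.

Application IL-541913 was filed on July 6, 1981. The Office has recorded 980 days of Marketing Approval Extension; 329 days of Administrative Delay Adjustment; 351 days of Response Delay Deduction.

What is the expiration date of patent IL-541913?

Base term: filing date + 20 years → 6 July 2001.
Marketing Approval Extension: +980 days → 12 March 2004.
Administrative Delay Adjustment: +329 days → 4 February 2005.
Response Delay Deduction: −351 days → 19 February 2004.

February 19, 2004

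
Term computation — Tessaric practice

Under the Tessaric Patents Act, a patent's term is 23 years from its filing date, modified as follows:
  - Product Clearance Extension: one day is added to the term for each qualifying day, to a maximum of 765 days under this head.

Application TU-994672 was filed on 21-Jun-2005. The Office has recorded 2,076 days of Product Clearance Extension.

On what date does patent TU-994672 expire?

July 26, 2030

Base term: filing date + 23 years → 21 June 2028.
Product Clearance Extension: 2076 days claimed exceeds the 765-day cap, so +765 days → 26 July 2030.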